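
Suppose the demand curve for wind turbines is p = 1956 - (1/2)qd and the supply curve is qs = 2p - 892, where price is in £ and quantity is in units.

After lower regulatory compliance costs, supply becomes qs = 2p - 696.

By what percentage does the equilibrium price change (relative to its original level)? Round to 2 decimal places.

Original equilibrium: 3912 - 2p = 2p - 892 gives 4804 = 4p, so p = 1201 and q = 1510.
The shock moves the curves to qd = 3912 - 2p and qs = 2p - 696.
New equilibrium: 3912 - 2p = 2p - 696 ⇒ 4608 = 4p ⇒ p = 1152, q = 1608.
%Δp = (1152 − 1201) / 1201 × 100 = -4.08%.

-4.08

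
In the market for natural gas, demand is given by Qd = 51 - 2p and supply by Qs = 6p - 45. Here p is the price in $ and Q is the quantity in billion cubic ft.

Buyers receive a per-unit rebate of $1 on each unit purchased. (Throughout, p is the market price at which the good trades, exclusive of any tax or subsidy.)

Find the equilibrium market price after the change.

Original equilibrium: 51 - 2p = 6p - 45 gives 96 = 8p, so p = 12 and Q = 27.
Since buyers' out-of-pocket price is the market price minus the rebate, the effective demand curve becomes Qd = 53 - 2p.
Clearing the new market: 53 - 2p = 6p - 45, so p = 12.25 and Q = 28.5.

12.25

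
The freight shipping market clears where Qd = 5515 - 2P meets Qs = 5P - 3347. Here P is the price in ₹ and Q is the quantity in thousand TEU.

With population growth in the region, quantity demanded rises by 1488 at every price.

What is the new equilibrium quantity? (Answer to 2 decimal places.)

Original equilibrium: 5515 - 2P = 5P - 3347 gives 8862 = 7P, so P = 1266 and Q = 2983.
The new curves are Qd = 7003 - 2P (demand) and Qs = 5P - 3347 (supply).
Clearing the new market: 7003 - 2P = 5P - 3347, so P = 10350/7 ≈ 1478.5714 and Q = 28321/7 ≈ 4045.8571.

4045.86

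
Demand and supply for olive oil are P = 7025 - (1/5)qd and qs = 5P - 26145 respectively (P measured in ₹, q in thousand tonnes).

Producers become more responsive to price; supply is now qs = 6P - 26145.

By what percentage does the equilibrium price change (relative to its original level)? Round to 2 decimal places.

-9.09

Original equilibrium: 35125 - 5P = 5P - 26145 gives 61270 = 10P, so P = 6127 and q = 4490.
The new curves are qd = 35125 - 5P (demand) and qs = 6P - 26145 (supply).
New equilibrium: 35125 - 5P = 6P - 26145 ⇒ 61270 = 11P ⇒ P = 5570, q = 7275.
%ΔP = (5570 − 6127) / 6127 × 100 = -9.09%.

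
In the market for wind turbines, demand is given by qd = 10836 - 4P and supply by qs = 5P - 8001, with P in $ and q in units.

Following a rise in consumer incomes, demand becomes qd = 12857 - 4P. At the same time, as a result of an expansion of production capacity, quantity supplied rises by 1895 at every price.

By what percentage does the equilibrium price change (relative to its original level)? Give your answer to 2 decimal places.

+0.67

Initially, 10836 - 4P = 5P - 8001, so 18837 = 9P and P = 2093, q = 2464.
The shock moves the curves to qd = 12857 - 4P and qs = 5P - 6106.
Clearing the new market: 12857 - 4P = 5P - 6106, so P = 2107 and q = 4429.
%ΔP = (2107 − 2093) / 2093 × 100 = +0.67%.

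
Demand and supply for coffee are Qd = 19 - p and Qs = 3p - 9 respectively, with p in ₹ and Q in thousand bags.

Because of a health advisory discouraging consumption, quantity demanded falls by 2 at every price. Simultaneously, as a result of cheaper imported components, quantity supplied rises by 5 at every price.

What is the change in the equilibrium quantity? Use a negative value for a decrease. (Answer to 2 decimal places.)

Original equilibrium: 19 - p = 3p - 9 gives 28 = 4p, so p = 7 and Q = 12.
The shock moves the curves to Qd = 17 - p and Qs = 3p - 4.
Equate the new curves: 17 - p = 3p - 4, giving 21 = 4p, p = 5.25, Q = 11.75.
ΔQ = 11.75 − 12 = -0.25.

-0.25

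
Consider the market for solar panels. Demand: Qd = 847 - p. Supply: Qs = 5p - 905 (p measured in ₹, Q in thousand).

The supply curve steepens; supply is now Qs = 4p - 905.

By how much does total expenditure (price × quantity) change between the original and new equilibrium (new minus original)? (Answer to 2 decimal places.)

+11948.64

Before the shock: 847 - p = 5p - 905 ⇒ 1752 = 6p ⇒ p = 292, Q = 555.
With the change applied: demand Qd = 847 - p, supply Qs = 4p - 905.
Clearing the new market: 847 - p = 4p - 905, so p = 350.4 and Q = 496.6.
Expenditure moves from 292×555 = 162060 to 350.4×496.6 = 174008.64; change = +11948.64.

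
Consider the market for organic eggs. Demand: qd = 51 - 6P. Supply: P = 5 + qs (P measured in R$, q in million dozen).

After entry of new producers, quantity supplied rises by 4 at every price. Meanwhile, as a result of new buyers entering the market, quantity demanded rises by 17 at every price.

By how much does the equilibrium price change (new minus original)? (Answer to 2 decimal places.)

+1.86

Initially, 51 - 6P = P - 5, so 56 = 7P and P = 8, q = 3.
After the shift, demand is qd = 68 - 6P and supply is qs = P - 1.
Setting them equal: 68 - 6P = P - 1 → 69 = 7P, so P = 69/7 ≈ 9.8571 and q = 62/7 ≈ 8.8571.
ΔP = 9.8571 − 8 = +1.86.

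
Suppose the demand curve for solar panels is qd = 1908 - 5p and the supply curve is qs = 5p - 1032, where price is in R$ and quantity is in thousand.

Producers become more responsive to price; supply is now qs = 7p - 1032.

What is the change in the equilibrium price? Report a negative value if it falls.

-49

Initially, 1908 - 5p = 5p - 1032, so 2940 = 10p and p = 294, q = 438.
With the change applied: demand qd = 1908 - 5p, supply qs = 7p - 1032.
New equilibrium: 1908 - 5p = 7p - 1032 ⇒ 2940 = 12p ⇒ p = 245, q = 683.
Δp = 245 − 294 = -49.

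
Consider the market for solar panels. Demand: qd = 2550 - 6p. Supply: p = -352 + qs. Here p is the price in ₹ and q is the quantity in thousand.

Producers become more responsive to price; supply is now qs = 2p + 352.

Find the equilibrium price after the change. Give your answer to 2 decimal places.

Before the shock: 2550 - 6p = p + 352 ⇒ 2198 = 7p ⇒ p = 314, q = 666.
The new curves are qd = 2550 - 6p (demand) and qs = 2p + 352 (supply).
Setting them equal: 2550 - 6p = 2p + 352 → 2198 = 8p, so p = 274.75 and q = 901.5.

274.75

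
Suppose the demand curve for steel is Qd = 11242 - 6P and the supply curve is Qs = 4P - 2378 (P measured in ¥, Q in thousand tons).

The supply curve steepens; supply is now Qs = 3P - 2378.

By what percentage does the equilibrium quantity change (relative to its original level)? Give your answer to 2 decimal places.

-29.58

Before the shock: 11242 - 6P = 4P - 2378 ⇒ 13620 = 10P ⇒ P = 1362, Q = 3070.
The new curves are Qd = 11242 - 6P (demand) and Qs = 3P - 2378 (supply).
Clearing the new market: 11242 - 6P = 3P - 2378, so P = 4540/3 ≈ 1513.3333 and Q = 2162.
%ΔQ = (2162 − 3070) / 3070 × 100 = -29.58%.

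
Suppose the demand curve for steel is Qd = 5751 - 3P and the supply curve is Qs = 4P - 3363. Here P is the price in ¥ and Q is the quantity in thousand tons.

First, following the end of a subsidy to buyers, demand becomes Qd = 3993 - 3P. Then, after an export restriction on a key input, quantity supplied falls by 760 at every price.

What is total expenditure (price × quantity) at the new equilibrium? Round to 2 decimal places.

Before the shock: 5751 - 3P = 4P - 3363 ⇒ 9114 = 7P ⇒ P = 1302, Q = 1845.
The new curves are Qd = 3993 - 3P (demand) and Qs = 4P - 4123 (supply).
Clearing the new market: 3993 - 3P = 4P - 4123, so P = 8116/7 ≈ 1159.4286 and Q = 3603/7 ≈ 514.7143.
New expenditure = 1159.4286 × 514.7143 = 596774.45.

596774.45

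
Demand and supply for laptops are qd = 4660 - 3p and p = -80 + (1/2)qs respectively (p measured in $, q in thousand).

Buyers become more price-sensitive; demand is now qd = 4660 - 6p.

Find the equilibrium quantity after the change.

Before the shock: 4660 - 3p = 2p + 160 ⇒ 4500 = 5p ⇒ p = 900, q = 1960.
The shock moves the curves to qd = 4660 - 6p and qs = 2p + 160.
Setting them equal: 4660 - 6p = 2p + 160 → 4500 = 8p, so p = 562.5 and q = 1285.

1285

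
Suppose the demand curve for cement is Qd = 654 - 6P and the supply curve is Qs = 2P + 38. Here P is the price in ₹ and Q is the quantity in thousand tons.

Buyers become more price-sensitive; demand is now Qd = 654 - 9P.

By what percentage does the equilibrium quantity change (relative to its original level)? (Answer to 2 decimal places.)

-21.88

Original equilibrium: 654 - 6P = 2P + 38 gives 616 = 8P, so P = 77 and Q = 192.
The shock moves the curves to Qd = 654 - 9P and Qs = 2P + 38.
Clearing the new market: 654 - 9P = 2P + 38, so P = 56 and Q = 150.
%ΔQ = (150 − 192) / 192 × 100 = -21.88%.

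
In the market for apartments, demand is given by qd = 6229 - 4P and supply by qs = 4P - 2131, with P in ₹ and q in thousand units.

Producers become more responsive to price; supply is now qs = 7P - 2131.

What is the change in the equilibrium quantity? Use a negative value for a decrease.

+1140

Before the shock: 6229 - 4P = 4P - 2131 ⇒ 8360 = 8P ⇒ P = 1045, q = 2049.
With the change applied: demand qd = 6229 - 4P, supply qs = 7P - 2131.
Setting them equal: 6229 - 4P = 7P - 2131 → 8360 = 11P, so P = 760 and q = 3189.
Δq = 3189 − 2049 = +1140.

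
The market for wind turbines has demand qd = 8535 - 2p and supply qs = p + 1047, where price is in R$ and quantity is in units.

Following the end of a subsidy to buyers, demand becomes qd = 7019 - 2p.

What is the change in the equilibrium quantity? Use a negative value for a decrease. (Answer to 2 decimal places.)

-505.33

Before the shock: 8535 - 2p = p + 1047 ⇒ 7488 = 3p ⇒ p = 2496, q = 3543.
The shock moves the curves to qd = 7019 - 2p and qs = p + 1047.
New equilibrium: 7019 - 2p = p + 1047 ⇒ 5972 = 3p ⇒ p = 5972/3 ≈ 1990.6667, q = 9113/3 ≈ 3037.6667.
Δq = 3037.6667 − 3543 = -505.33.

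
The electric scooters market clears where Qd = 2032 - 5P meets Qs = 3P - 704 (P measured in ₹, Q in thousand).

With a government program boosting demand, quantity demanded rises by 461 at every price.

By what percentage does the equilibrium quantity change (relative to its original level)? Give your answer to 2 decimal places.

Initially, 2032 - 5P = 3P - 704, so 2736 = 8P and P = 342, Q = 322.
The shock moves the curves to Qd = 2493 - 5P and Qs = 3P - 704.
Setting them equal: 2493 - 5P = 3P - 704 → 3197 = 8P, so P = 399.625 and Q = 494.875.
%ΔQ = (494.875 − 322) / 322 × 100 = +53.69%.

+53.69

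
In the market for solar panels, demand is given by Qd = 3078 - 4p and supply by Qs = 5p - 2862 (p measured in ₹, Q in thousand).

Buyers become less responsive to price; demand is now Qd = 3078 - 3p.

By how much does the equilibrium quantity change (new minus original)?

Solve the original market: 3078 - 4p = 5p - 2862, hence p = 660 and Q = 438.
The new curves are Qd = 3078 - 3p (demand) and Qs = 5p - 2862 (supply).
Clearing the new market: 3078 - 3p = 5p - 2862, so p = 742.5 and Q = 850.5.
ΔQ = 850.5 − 438 = +412.5.

+412.5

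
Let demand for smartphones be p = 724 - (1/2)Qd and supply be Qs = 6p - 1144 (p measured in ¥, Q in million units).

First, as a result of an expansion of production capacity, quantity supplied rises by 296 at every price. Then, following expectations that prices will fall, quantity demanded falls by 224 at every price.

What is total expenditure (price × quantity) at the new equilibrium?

Original equilibrium: 1448 - 2p = 6p - 1144 gives 2592 = 8p, so p = 324 and Q = 800.
The new curves are Qd = 1224 - 2p (demand) and Qs = 6p - 848 (supply).
Clearing the new market: 1224 - 2p = 6p - 848, so p = 259 and Q = 706.
New expenditure = 259 × 706 = 182854.

182854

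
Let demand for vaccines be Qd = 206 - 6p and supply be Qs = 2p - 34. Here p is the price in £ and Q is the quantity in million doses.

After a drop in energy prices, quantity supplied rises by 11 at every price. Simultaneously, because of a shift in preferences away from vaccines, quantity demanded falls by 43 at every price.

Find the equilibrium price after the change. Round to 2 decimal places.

23.25

Initially, 206 - 6p = 2p - 34, so 240 = 8p and p = 30, Q = 26.
The shock moves the curves to Qd = 163 - 6p and Qs = 2p - 23.
New equilibrium: 163 - 6p = 2p - 23 ⇒ 186 = 8p ⇒ p = 23.25, Q = 23.5.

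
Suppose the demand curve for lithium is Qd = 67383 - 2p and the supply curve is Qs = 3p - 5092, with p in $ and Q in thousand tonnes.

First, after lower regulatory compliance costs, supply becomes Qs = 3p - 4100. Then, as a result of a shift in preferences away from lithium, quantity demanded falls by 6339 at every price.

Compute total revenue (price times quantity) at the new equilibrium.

455830808.32

Solve the original market: 67383 - 2p = 3p - 5092, hence p = 14495 and Q = 38393.
The shock moves the curves to Qd = 61044 - 2p and Qs = 3p - 4100.
New equilibrium: 61044 - 2p = 3p - 4100 ⇒ 65144 = 5p ⇒ p = 13028.8, Q = 34986.4.
New expenditure = 13028.8 × 34986.4 = 455830808.32.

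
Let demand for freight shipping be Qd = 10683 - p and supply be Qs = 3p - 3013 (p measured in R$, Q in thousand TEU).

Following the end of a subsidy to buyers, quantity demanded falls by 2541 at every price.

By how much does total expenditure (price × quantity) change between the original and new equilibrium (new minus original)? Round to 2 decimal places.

Original equilibrium: 10683 - p = 3p - 3013 gives 13696 = 4p, so p = 3424 and Q = 7259.
The new curves are Qd = 8142 - p (demand) and Qs = 3p - 3013 (supply).
Equate the new curves: 8142 - p = 3p - 3013, giving 11155 = 4p, p = 2788.75, Q = 5353.25.
Expenditure moves from 3424×7259 = 24854816 to 2788.75×5353.25 = 14928875.9375; change = -9925940.06.

-9925940.06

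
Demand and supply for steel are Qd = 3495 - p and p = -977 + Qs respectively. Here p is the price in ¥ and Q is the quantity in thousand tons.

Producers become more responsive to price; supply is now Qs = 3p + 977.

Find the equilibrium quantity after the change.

Solve the original market: 3495 - p = p + 977, hence p = 1259 and Q = 2236.
After the shift, demand is Qd = 3495 - p and supply is Qs = 3p + 977.
New equilibrium: 3495 - p = 3p + 977 ⇒ 2518 = 4p ⇒ p = 629.5, Q = 2865.5.

2865.5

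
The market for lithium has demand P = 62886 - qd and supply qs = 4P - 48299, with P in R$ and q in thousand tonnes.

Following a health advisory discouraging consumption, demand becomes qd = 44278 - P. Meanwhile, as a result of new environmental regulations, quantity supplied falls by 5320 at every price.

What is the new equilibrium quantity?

24698.6

Original equilibrium: 62886 - P = 4P - 48299 gives 111185 = 5P, so P = 22237 and q = 40649.
With the change applied: demand qd = 44278 - P, supply qs = 4P - 53619.
Clearing the new market: 44278 - P = 4P - 53619, so P = 19579.4 and q = 24698.6.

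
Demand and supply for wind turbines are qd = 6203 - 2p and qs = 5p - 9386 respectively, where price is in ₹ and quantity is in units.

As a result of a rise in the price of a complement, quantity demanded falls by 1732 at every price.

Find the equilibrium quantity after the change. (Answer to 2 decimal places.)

Initially, 6203 - 2p = 5p - 9386, so 15589 = 7p and p = 2227, q = 1749.
The shock moves the curves to qd = 4471 - 2p and qs = 5p - 9386.
New equilibrium: 4471 - 2p = 5p - 9386 ⇒ 13857 = 7p ⇒ p = 13857/7 ≈ 1979.5714, q = 3583/7 ≈ 511.8571.

511.86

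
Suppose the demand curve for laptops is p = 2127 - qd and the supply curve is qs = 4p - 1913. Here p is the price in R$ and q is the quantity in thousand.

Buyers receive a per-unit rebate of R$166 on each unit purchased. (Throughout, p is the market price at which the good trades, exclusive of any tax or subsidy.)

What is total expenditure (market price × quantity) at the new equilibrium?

1221254.16

Initially, 2127 - p = 4p - 1913, so 4040 = 5p and p = 808, q = 1319.
Since buyers' out-of-pocket price is the market price minus the rebate, the effective demand curve becomes qd = 2293 - p.
Clearing the new market: 2293 - p = 4p - 1913, so p = 841.2 and q = 1451.8.
New expenditure = 841.2 × 1451.8 = 1221254.16.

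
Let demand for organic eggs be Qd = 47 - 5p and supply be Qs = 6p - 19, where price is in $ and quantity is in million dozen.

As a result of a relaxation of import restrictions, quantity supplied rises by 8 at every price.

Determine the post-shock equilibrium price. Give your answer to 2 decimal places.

5.27

Original equilibrium: 47 - 5p = 6p - 19 gives 66 = 11p, so p = 6 and Q = 17.
With the change applied: demand Qd = 47 - 5p, supply Qs = 6p - 11.
Setting them equal: 47 - 5p = 6p - 11 → 58 = 11p, so p = 58/11 ≈ 5.2727 and Q = 227/11 ≈ 20.6364.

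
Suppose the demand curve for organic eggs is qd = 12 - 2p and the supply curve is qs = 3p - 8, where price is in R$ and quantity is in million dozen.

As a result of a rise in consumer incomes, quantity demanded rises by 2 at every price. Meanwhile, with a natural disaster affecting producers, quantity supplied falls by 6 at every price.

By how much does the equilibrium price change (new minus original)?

Original equilibrium: 12 - 2p = 3p - 8 gives 20 = 5p, so p = 4 and q = 4.
After the shift, demand is qd = 14 - 2p and supply is qs = 3p - 14.
Setting them equal: 14 - 2p = 3p - 14 → 28 = 5p, so p = 5.6 and q = 2.8.
Δp = 5.6 − 4 = +1.6.

+1.6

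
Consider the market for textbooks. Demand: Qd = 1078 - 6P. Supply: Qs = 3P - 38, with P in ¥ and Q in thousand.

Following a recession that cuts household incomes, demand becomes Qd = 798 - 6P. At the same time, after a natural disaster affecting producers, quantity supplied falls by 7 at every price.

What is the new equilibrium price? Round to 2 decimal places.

93.67

Before the shock: 1078 - 6P = 3P - 38 ⇒ 1116 = 9P ⇒ P = 124, Q = 334.
The shock moves the curves to Qd = 798 - 6P and Qs = 3P - 45.
New equilibrium: 798 - 6P = 3P - 45 ⇒ 843 = 9P ⇒ P = 281/3 ≈ 93.6667, Q = 236.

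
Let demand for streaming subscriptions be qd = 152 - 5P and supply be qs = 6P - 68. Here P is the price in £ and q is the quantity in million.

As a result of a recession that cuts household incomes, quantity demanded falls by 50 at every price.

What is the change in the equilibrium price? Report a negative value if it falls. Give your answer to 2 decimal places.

-4.55

Before the shock: 152 - 5P = 6P - 68 ⇒ 220 = 11P ⇒ P = 20, q = 52.
The shock moves the curves to qd = 102 - 5P and qs = 6P - 68.
New equilibrium: 102 - 5P = 6P - 68 ⇒ 170 = 11P ⇒ P = 170/11 ≈ 15.4545, q = 272/11 ≈ 24.7273.
ΔP = 15.4545 − 20 = -4.55.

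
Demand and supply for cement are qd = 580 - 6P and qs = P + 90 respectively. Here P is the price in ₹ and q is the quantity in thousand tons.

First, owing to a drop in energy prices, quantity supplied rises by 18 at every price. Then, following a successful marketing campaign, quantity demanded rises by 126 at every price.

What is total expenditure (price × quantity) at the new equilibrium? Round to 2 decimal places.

16524.33

Solve the original market: 580 - 6P = P + 90, hence P = 70 and q = 160.
After the shift, demand is qd = 706 - 6P and supply is qs = P + 108.
Clearing the new market: 706 - 6P = P + 108, so P = 598/7 ≈ 85.4286 and q = 1354/7 ≈ 193.4286.
New expenditure = 85.4286 × 193.4286 = 16524.33.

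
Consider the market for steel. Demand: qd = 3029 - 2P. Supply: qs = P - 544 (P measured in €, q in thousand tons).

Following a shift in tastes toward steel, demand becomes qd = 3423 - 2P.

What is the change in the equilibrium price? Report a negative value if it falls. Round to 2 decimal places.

+131.33

Original equilibrium: 3029 - 2P = P - 544 gives 3573 = 3P, so P = 1191 and q = 647.
The new curves are qd = 3423 - 2P (demand) and qs = P - 544 (supply).
New equilibrium: 3423 - 2P = P - 544 ⇒ 3967 = 3P ⇒ P = 3967/3 ≈ 1322.3333, q = 2335/3 ≈ 778.3333.
ΔP = 1322.3333 − 1191 = +131.33.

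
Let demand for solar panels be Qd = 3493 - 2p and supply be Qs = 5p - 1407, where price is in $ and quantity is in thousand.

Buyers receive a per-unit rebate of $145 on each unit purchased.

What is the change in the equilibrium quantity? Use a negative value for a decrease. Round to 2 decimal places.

+207.14

Initially, 3493 - 2p = 5p - 1407, so 4900 = 7p and p = 700, Q = 2093.
Since buyers' out-of-pocket price is the market price minus the rebate, the effective demand curve becomes Qd = 3783 - 2p.
New equilibrium: 3783 - 2p = 5p - 1407 ⇒ 5190 = 7p ⇒ p = 5190/7 ≈ 741.4286, Q = 16101/7 ≈ 2300.1429.
ΔQ = 2300.1429 − 2093 = +207.14.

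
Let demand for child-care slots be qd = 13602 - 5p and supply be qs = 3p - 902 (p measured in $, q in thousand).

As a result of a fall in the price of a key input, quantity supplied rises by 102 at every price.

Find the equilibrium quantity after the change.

4600.75

Initially, 13602 - 5p = 3p - 902, so 14504 = 8p and p = 1813, q = 4537.
The new curves are qd = 13602 - 5p (demand) and qs = 3p - 800 (supply).
Equate the new curves: 13602 - 5p = 3p - 800, giving 14402 = 8p, p = 1800.25, q = 4600.75.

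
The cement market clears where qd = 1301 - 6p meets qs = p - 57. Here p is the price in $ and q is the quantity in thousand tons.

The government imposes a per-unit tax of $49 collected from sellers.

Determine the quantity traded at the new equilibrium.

Initially, 1301 - 6p = p - 57, so 1358 = 7p and p = 194, q = 137.
Since sellers keep the price net of the tax, the effective supply curve becomes qs = p - 106.
Equate the new curves: 1301 - 6p = p - 106, giving 1407 = 7p, p = 201, q = 95.

95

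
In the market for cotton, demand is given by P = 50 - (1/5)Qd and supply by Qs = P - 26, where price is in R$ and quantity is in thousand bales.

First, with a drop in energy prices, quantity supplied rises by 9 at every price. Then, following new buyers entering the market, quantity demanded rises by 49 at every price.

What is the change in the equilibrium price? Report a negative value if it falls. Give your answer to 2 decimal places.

+6.67

Initially, 250 - 5P = P - 26, so 276 = 6P and P = 46, Q = 20.
After the shift, demand is Qd = 299 - 5P and supply is Qs = P - 17.
Setting them equal: 299 - 5P = P - 17 → 316 = 6P, so P = 158/3 ≈ 52.6667 and Q = 107/3 ≈ 35.6667.
ΔP = 52.6667 − 46 = +6.67.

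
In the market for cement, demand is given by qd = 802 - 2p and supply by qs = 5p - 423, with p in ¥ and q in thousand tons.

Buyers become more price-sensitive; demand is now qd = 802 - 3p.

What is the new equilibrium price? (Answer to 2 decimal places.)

153.13

Solve the original market: 802 - 2p = 5p - 423, hence p = 175 and q = 452.
After the shift, demand is qd = 802 - 3p and supply is qs = 5p - 423.
Setting them equal: 802 - 3p = 5p - 423 → 1225 = 8p, so p = 153.125 and q = 342.625.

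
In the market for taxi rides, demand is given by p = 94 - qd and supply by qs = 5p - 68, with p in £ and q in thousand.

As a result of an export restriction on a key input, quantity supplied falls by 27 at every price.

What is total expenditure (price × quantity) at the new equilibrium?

1968.75

Before the shock: 94 - p = 5p - 68 ⇒ 162 = 6p ⇒ p = 27, q = 67.
The new curves are qd = 94 - p (demand) and qs = 5p - 95 (supply).
Clearing the new market: 94 - p = 5p - 95, so p = 31.5 and q = 62.5.
New expenditure = 31.5 × 62.5 = 1968.75.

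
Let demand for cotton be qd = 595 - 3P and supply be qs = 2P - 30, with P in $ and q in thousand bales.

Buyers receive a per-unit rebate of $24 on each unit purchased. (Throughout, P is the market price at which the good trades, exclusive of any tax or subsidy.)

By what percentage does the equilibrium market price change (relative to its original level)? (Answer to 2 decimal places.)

+11.52

Original equilibrium: 595 - 3P = 2P - 30 gives 625 = 5P, so P = 125 and q = 220.
Since buyers' out-of-pocket price is the market price minus the rebate, the effective demand curve becomes qd = 667 - 3P.
Clearing the new market: 667 - 3P = 2P - 30, so P = 139.4 and q = 248.8.
%ΔP = (139.4 − 125) / 125 × 100 = +11.52%.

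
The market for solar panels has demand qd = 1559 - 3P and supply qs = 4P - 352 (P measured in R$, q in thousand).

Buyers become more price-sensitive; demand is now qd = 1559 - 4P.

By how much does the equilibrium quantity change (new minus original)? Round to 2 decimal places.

-136.50

Initially, 1559 - 3P = 4P - 352, so 1911 = 7P and P = 273, q = 740.
The new curves are qd = 1559 - 4P (demand) and qs = 4P - 352 (supply).
Setting them equal: 1559 - 4P = 4P - 352 → 1911 = 8P, so P = 238.875 and q = 603.5.
Δq = 603.5 − 740 = -136.50.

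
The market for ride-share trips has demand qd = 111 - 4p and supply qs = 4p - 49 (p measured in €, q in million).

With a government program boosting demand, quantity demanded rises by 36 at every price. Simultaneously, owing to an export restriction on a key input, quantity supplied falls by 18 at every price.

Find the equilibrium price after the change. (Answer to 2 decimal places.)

Original equilibrium: 111 - 4p = 4p - 49 gives 160 = 8p, so p = 20 and q = 31.
With the change applied: demand qd = 147 - 4p, supply qs = 4p - 67.
Equate the new curves: 147 - 4p = 4p - 67, giving 214 = 8p, p = 26.75, q = 40.

26.75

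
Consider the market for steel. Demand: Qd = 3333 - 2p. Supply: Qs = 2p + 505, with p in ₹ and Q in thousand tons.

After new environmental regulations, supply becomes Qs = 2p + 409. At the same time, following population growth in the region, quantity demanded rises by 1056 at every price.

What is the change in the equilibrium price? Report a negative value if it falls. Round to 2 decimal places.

+288.00

Initially, 3333 - 2p = 2p + 505, so 2828 = 4p and p = 707, Q = 1919.
With the change applied: demand Qd = 4389 - 2p, supply Qs = 2p + 409.
New equilibrium: 4389 - 2p = 2p + 409 ⇒ 3980 = 4p ⇒ p = 995, Q = 2399.
Δp = 995 − 707 = +288.00.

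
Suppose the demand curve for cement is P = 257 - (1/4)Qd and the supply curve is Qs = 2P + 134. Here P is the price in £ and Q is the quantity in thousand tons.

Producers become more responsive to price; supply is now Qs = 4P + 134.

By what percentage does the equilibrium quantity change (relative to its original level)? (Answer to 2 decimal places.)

Original equilibrium: 1028 - 4P = 2P + 134 gives 894 = 6P, so P = 149 and Q = 432.
The new curves are Qd = 1028 - 4P (demand) and Qs = 4P + 134 (supply).
Clearing the new market: 1028 - 4P = 4P + 134, so P = 111.75 and Q = 581.
%ΔQ = (581 − 432) / 432 × 100 = +34.49%.

+34.49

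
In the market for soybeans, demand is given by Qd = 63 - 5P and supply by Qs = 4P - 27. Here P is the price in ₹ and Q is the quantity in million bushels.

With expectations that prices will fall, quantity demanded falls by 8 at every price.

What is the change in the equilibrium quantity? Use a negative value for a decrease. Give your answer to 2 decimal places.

-3.56

Original equilibrium: 63 - 5P = 4P - 27 gives 90 = 9P, so P = 10 and Q = 13.
After the shift, demand is Qd = 55 - 5P and supply is Qs = 4P - 27.
Equate the new curves: 55 - 5P = 4P - 27, giving 82 = 9P, P = 82/9 ≈ 9.1111, Q = 85/9 ≈ 9.4444.
ΔQ = 9.4444 − 13 = -3.56.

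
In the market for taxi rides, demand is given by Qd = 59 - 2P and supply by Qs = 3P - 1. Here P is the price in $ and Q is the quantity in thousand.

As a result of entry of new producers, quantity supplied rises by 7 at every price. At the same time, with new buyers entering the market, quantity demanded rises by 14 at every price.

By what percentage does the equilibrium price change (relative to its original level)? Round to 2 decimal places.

Solve the original market: 59 - 2P = 3P - 1, hence P = 12 and Q = 35.
After the shift, demand is Qd = 73 - 2P and supply is Qs = 3P + 6.
Equate the new curves: 73 - 2P = 3P + 6, giving 67 = 5P, P = 13.4, Q = 46.2.
%ΔP = (13.4 − 12) / 12 × 100 = +11.67%.

+11.67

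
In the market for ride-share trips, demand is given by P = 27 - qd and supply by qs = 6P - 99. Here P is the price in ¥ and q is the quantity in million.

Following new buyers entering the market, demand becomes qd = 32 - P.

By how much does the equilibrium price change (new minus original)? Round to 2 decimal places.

+0.71

Solve the original market: 27 - P = 6P - 99, hence P = 18 and q = 9.
With the change applied: demand qd = 32 - P, supply qs = 6P - 99.
New equilibrium: 32 - P = 6P - 99 ⇒ 131 = 7P ⇒ P = 131/7 ≈ 18.7143, q = 93/7 ≈ 13.2857.
ΔP = 18.7143 − 18 = +0.71.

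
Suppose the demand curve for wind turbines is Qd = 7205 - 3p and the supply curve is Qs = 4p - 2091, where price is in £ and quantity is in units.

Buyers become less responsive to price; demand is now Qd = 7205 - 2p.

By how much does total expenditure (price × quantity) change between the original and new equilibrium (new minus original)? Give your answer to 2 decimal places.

+2084591.11

Before the shock: 7205 - 3p = 4p - 2091 ⇒ 9296 = 7p ⇒ p = 1328, Q = 3221.
With the change applied: demand Qd = 7205 - 2p, supply Qs = 4p - 2091.
New equilibrium: 7205 - 2p = 4p - 2091 ⇒ 9296 = 6p ⇒ p = 4648/3 ≈ 1549.3333, Q = 12319/3 ≈ 4106.3333.
Expenditure moves from 1328×3221 = 4277488 to 1549.3333×4106.3333 = 6362079.1111; change = +2084591.11.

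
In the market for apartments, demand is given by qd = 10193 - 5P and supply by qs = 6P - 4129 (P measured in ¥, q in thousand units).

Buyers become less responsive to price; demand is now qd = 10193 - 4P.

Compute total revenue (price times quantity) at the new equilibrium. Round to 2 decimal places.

6393627.24

Initially, 10193 - 5P = 6P - 4129, so 14322 = 11P and P = 1302, q = 3683.
The shock moves the curves to qd = 10193 - 4P and qs = 6P - 4129.
Setting them equal: 10193 - 4P = 6P - 4129 → 14322 = 10P, so P = 1432.2 and q = 4464.2.
New expenditure = 1432.2 × 4464.2 = 6393627.24.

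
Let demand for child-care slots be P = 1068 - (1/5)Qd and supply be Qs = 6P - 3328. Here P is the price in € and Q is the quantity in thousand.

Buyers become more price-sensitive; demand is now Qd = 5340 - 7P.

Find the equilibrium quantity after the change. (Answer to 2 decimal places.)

Before the shock: 5340 - 5P = 6P - 3328 ⇒ 8668 = 11P ⇒ P = 788, Q = 1400.
The shock moves the curves to Qd = 5340 - 7P and Qs = 6P - 3328.
Equate the new curves: 5340 - 7P = 6P - 3328, giving 8668 = 13P, P = 8668/13 ≈ 666.7692, Q = 8744/13 ≈ 672.6154.

672.62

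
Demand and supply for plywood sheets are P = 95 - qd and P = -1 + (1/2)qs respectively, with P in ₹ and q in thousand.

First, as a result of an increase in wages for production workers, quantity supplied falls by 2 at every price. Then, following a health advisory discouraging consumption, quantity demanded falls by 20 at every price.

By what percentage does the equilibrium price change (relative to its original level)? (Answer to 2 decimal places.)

-19.35

Original equilibrium: 95 - P = 2P + 2 gives 93 = 3P, so P = 31 and q = 64.
With the change applied: demand qd = 75 - P, supply qs = 2P.
Clearing the new market: 75 - P = 2P, so P = 25 and q = 50.
%ΔP = (25 − 31) / 31 × 100 = -19.35%.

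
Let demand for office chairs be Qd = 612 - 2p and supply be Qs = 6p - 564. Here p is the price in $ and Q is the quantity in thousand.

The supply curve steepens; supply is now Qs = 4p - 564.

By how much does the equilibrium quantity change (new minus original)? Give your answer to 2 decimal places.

-98.00

Original equilibrium: 612 - 2p = 6p - 564 gives 1176 = 8p, so p = 147 and Q = 318.
The shock moves the curves to Qd = 612 - 2p and Qs = 4p - 564.
Setting them equal: 612 - 2p = 4p - 564 → 1176 = 6p, so p = 196 and Q = 220.
ΔQ = 220 − 318 = -98.00.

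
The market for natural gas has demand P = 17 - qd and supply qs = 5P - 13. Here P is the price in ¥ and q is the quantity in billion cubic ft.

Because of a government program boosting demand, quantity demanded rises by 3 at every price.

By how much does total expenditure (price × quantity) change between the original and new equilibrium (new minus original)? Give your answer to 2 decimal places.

Original equilibrium: 17 - P = 5P - 13 gives 30 = 6P, so P = 5 and q = 12.
The shock moves the curves to qd = 20 - P and qs = 5P - 13.
Clearing the new market: 20 - P = 5P - 13, so P = 5.5 and q = 14.5.
Expenditure moves from 5×12 = 60 to 5.5×14.5 = 79.75; change = +19.75.

+19.75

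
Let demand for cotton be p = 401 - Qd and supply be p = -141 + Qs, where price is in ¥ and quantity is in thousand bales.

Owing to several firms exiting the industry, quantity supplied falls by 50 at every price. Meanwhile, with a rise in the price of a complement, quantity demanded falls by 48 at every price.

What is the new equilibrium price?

131

Before the shock: 401 - p = p + 141 ⇒ 260 = 2p ⇒ p = 130, Q = 271.
After the shift, demand is Qd = 353 - p and supply is Qs = p + 91.
New equilibrium: 353 - p = p + 91 ⇒ 262 = 2p ⇒ p = 131, Q = 222.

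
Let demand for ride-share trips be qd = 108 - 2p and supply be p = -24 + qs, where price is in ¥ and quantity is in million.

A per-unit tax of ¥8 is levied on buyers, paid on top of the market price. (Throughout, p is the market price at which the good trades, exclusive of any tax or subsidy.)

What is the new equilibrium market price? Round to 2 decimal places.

22.67

Original equilibrium: 108 - 2p = p + 24 gives 84 = 3p, so p = 28 and q = 52.
Since buyers pay the price plus the tax, the effective demand curve becomes qd = 92 - 2p.
Setting them equal: 92 - 2p = p + 24 → 68 = 3p, so p = 68/3 ≈ 22.6667 and q = 140/3 ≈ 46.6667.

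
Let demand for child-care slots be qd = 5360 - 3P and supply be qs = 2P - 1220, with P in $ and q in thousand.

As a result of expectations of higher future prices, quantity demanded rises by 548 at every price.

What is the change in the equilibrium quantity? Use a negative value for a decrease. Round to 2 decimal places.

Before the shock: 5360 - 3P = 2P - 1220 ⇒ 6580 = 5P ⇒ P = 1316, q = 1412.
The new curves are qd = 5908 - 3P (demand) and qs = 2P - 1220 (supply).
Clearing the new market: 5908 - 3P = 2P - 1220, so P = 1425.6 and q = 1631.2.
Δq = 1631.2 − 1412 = +219.20.

+219.20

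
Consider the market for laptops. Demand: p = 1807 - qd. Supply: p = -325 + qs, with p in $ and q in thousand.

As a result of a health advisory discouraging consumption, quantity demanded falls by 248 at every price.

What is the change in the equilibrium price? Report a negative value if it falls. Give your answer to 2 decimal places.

Solve the original market: 1807 - p = p + 325, hence p = 741 and q = 1066.
The new curves are qd = 1559 - p (demand) and qs = p + 325 (supply).
Setting them equal: 1559 - p = p + 325 → 1234 = 2p, so p = 617 and q = 942.
Δp = 617 − 741 = -124.00.

-124.00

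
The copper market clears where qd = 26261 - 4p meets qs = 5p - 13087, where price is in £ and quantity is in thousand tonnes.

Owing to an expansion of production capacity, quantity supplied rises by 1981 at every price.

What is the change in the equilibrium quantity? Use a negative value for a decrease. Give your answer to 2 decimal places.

Solve the original market: 26261 - 4p = 5p - 13087, hence p = 4372 and q = 8773.
With the change applied: demand qd = 26261 - 4p, supply qs = 5p - 11106.
New equilibrium: 26261 - 4p = 5p - 11106 ⇒ 37367 = 9p ⇒ p = 37367/9 ≈ 4151.8889, q = 86881/9 ≈ 9653.4444.
Δq = 9653.4444 − 8773 = +880.44.

+880.44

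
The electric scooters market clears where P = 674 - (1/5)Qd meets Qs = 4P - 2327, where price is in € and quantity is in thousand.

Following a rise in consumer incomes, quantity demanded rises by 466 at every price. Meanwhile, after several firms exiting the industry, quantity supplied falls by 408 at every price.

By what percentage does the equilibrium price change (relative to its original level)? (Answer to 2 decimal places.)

+15.34

Before the shock: 3370 - 5P = 4P - 2327 ⇒ 5697 = 9P ⇒ P = 633, Q = 205.
The shock moves the curves to Qd = 3836 - 5P and Qs = 4P - 2735.
Equate the new curves: 3836 - 5P = 4P - 2735, giving 6571 = 9P, P = 6571/9 ≈ 730.1111, Q = 1669/9 ≈ 185.4444.
%ΔP = (730.1111 − 633) / 633 × 100 = +15.34%.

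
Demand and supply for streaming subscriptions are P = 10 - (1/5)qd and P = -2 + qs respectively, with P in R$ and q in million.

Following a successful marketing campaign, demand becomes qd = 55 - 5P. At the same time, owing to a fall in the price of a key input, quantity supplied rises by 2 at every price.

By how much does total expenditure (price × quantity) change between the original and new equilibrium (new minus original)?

Solve the original market: 50 - 5P = P + 2, hence P = 8 and q = 10.
The shock moves the curves to qd = 55 - 5P and qs = P + 4.
New equilibrium: 55 - 5P = P + 4 ⇒ 51 = 6P ⇒ P = 8.5, q = 12.5.
Expenditure moves from 8×10 = 80 to 8.5×12.5 = 106.25; change = +26.25.

+26.25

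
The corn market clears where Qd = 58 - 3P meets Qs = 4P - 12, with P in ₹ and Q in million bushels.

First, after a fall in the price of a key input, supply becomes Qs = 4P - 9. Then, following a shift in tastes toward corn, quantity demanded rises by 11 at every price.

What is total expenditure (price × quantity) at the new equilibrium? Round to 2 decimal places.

Original equilibrium: 58 - 3P = 4P - 12 gives 70 = 7P, so P = 10 and Q = 28.
With the change applied: demand Qd = 69 - 3P, supply Qs = 4P - 9.
New equilibrium: 69 - 3P = 4P - 9 ⇒ 78 = 7P ⇒ P = 78/7 ≈ 11.1429, Q = 249/7 ≈ 35.5714.
New expenditure = 11.1429 × 35.5714 = 396.37.

396.37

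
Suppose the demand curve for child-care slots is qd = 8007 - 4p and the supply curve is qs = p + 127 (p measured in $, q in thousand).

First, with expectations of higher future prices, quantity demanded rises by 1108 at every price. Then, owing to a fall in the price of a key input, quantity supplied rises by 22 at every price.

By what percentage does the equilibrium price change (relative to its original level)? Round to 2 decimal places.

Initially, 8007 - 4p = p + 127, so 7880 = 5p and p = 1576, q = 1703.
The shock moves the curves to qd = 9115 - 4p and qs = p + 149.
New equilibrium: 9115 - 4p = p + 149 ⇒ 8966 = 5p ⇒ p = 1793.2, q = 1942.2.
%Δp = (1793.2 − 1576) / 1576 × 100 = +13.78%.

+13.78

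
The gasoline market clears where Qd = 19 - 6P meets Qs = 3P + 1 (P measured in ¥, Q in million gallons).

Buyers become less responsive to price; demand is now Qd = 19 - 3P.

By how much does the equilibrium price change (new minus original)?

Original equilibrium: 19 - 6P = 3P + 1 gives 18 = 9P, so P = 2 and Q = 7.
With the change applied: demand Qd = 19 - 3P, supply Qs = 3P + 1.
Equate the new curves: 19 - 3P = 3P + 1, giving 18 = 6P, P = 3, Q = 10.
ΔP = 3 − 2 = +1.

+1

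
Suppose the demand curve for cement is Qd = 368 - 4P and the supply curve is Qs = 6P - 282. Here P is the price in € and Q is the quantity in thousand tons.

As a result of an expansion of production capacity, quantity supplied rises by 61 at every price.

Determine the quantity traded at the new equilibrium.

Original equilibrium: 368 - 4P = 6P - 282 gives 650 = 10P, so P = 65 and Q = 108.
The new curves are Qd = 368 - 4P (demand) and Qs = 6P - 221 (supply).
Equate the new curves: 368 - 4P = 6P - 221, giving 589 = 10P, P = 58.9, Q = 132.4.

132.4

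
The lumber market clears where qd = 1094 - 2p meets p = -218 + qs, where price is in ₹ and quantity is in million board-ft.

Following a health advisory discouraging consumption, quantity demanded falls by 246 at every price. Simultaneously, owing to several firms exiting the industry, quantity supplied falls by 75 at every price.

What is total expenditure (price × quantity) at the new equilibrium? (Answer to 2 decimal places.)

88830.00

Original equilibrium: 1094 - 2p = p + 218 gives 876 = 3p, so p = 292 and q = 510.
The shock moves the curves to qd = 848 - 2p and qs = p + 143.
Equate the new curves: 848 - 2p = p + 143, giving 705 = 3p, p = 235, q = 378.
New expenditure = 235 × 378 = 88830.00.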